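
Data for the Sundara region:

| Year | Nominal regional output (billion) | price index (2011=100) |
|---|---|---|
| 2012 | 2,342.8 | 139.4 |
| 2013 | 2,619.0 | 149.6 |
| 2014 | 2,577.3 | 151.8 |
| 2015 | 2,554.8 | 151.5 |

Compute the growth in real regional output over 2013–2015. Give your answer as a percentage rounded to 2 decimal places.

-3.67%

Real regional output 2013 = 2619.0/1.496 = 1750.67.
Real regional output 2015 = 2554.8/1.515 = 1686.34.
Change = 1686.34/1750.67 − 1 = -0.0367.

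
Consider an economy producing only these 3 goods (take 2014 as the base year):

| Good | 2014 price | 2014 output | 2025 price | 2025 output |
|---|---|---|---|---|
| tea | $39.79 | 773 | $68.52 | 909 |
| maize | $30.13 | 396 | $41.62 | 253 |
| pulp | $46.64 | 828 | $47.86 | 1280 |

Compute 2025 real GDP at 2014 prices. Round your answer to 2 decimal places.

Real GDP 2025 = Σ (p_2014 × q_2025) = 39.79·909 + 30.13·253 + 46.64·1280 = 103491.20.

$103491.20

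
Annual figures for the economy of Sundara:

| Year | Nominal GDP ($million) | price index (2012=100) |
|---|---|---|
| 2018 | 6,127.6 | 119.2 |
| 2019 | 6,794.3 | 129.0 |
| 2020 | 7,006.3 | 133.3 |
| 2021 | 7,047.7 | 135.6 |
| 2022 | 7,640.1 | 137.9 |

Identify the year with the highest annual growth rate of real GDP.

2022

2019: real = 6794.3/1.290 = 5266.90; growth vs 2018 (5140.60) = 2.46%.
2020: real = 7006.3/1.333 = 5256.04; growth vs 2019 (5266.90) = -0.21%.
2021: real = 7047.7/1.356 = 5197.42; growth vs 2020 (5256.04) = -1.12%.
2022: real = 7640.1/1.379 = 5540.32; growth vs 2021 (5197.42) = 6.60%.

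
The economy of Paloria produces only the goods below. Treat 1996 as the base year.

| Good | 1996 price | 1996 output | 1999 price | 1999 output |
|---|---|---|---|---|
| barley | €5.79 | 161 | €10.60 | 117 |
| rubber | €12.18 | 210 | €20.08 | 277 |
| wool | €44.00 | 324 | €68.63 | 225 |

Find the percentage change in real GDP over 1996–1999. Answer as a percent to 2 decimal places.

-21.38%

Real GDP 1996 = Nominal GDP 1996 = 5.79·161 + 12.18·210 + 44.00·324 = 17745.99.
Real GDP 1999 (at 1996 prices) = 5.79·117 + 12.18·277 + 44.00·225 = 13951.29.
Real growth = 13951.29/17745.99 − 1 = -0.2138.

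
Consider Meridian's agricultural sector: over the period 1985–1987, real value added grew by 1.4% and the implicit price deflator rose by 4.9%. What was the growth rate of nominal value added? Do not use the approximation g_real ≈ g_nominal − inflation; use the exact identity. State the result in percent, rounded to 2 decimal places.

(1 + g_nom) = (1 + g_real)(1 + π) = 1.0140 × 1.0490 = 1.06369.

6.37%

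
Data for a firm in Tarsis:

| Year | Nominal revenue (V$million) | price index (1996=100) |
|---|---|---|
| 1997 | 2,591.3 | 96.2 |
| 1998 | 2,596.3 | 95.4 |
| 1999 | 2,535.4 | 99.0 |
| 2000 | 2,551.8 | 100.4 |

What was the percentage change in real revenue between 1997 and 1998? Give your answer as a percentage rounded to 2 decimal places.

1.03%

Real revenue 1997 = 2591.3/0.962 = 2693.66.
Real revenue 1998 = 2596.3/0.954 = 2721.49.
Change = 2721.49/2693.66 − 1 = 0.0103.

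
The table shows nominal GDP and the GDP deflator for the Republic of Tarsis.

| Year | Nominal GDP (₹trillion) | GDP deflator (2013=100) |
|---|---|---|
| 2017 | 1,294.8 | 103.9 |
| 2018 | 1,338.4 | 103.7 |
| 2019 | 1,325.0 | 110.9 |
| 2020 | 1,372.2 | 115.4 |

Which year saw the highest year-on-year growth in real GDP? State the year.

2018

2018: real = 1338.4/1.037 = 1290.65; growth vs 2017 (1246.20) = 3.57%.
2019: real = 1325.0/1.109 = 1194.77; growth vs 2018 (1290.65) = -7.43%.
2020: real = 1372.2/1.154 = 1189.08; growth vs 2019 (1194.77) = -0.48%.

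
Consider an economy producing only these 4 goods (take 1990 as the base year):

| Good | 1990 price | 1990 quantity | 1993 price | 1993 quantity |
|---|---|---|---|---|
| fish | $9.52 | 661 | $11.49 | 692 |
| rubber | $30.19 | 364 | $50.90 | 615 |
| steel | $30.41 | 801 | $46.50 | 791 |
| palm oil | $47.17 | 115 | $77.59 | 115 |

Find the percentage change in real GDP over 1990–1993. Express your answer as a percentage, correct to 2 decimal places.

Real GDP 1990 = Nominal GDP 1990 = 9.52·661 + 30.19·364 + 30.41·801 + 47.17·115 = 47064.84.
Real GDP 1993 (at 1990 prices) = 9.52·692 + 30.19·615 + 30.41·791 + 47.17·115 = 54633.55.
Real growth = 54633.55/47064.84 − 1 = 0.1608.

16.08%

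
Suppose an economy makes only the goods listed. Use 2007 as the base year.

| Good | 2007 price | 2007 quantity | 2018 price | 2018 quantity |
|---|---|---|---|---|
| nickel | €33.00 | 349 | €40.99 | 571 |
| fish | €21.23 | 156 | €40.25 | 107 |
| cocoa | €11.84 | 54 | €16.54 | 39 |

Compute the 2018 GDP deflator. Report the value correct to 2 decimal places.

131.43

Nominal GDP 2018 = 40.99·571 + 40.25·107 + 16.54·39 = 28357.10.
Real GDP 2018 (at 2007 prices) = 33.00·571 + 21.23·107 + 11.84·39 = 21576.37.
Deflator = Nominal/Real × 100 = 28357.10/21576.37 × 100 = 131.427.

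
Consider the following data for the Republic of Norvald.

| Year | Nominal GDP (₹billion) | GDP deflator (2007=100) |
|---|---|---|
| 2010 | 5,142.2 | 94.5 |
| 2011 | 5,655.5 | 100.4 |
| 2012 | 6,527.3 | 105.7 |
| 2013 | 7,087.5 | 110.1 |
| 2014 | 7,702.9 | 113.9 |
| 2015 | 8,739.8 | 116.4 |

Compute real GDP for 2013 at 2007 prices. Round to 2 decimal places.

₹6,437.33 billion

Real GDP 2013 = 7087.5 / 1.101 = 6437.33.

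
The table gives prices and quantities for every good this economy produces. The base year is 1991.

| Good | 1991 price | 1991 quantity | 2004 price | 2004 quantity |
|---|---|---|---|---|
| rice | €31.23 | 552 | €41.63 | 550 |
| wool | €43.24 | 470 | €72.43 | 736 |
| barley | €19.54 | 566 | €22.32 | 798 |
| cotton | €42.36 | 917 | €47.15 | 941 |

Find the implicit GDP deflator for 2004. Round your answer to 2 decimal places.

132.48

Nominal GDP 2004 = 41.63·550 + 72.43·736 + 22.32·798 + 47.15·941 = 138384.49.
Real GDP 2004 (at 1991 prices) = 31.23·550 + 43.24·736 + 19.54·798 + 42.36·941 = 104454.82.
Deflator = Nominal/Real × 100 = 138384.49/104454.82 × 100 = 132.483.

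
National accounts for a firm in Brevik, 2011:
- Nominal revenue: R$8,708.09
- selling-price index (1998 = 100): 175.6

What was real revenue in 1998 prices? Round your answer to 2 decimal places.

Real revenue = Nominal / (selling-price index/100) = 8708.09 / 1.756 = 4959.05.

R$4,959.05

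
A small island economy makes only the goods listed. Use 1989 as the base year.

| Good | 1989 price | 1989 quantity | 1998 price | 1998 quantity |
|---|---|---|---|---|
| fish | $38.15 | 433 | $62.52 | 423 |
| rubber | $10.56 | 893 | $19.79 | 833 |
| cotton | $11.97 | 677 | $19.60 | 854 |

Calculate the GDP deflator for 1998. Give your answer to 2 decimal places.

Nominal GDP 1998 = 62.52·423 + 19.79·833 + 19.60·854 = 59669.43.
Real GDP 1998 (at 1989 prices) = 38.15·423 + 10.56·833 + 11.97·854 = 35156.31.
Deflator = Nominal/Real × 100 = 59669.43/35156.31 × 100 = 169.726.

169.73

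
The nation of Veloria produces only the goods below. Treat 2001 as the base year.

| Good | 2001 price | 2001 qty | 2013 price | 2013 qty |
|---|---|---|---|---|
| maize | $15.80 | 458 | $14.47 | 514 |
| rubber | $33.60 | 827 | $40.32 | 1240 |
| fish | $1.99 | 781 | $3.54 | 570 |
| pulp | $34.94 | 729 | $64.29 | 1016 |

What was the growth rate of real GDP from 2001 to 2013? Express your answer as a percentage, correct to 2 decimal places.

39.27%

Real GDP 2001 = Nominal GDP 2001 = 15.80·458 + 33.60·827 + 1.99·781 + 34.94·729 = 62049.05.
Real GDP 2013 (at 2001 prices) = 15.80·514 + 33.60·1240 + 1.99·570 + 34.94·1016 = 86418.54.
Real growth = 86418.54/62049.05 − 1 = 0.3927.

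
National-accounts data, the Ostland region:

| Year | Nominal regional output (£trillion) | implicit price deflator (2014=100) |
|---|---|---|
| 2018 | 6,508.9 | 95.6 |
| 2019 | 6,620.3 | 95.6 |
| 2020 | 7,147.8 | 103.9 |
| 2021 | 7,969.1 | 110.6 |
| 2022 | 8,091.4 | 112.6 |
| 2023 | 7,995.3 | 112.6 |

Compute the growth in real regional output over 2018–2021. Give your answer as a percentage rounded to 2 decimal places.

5.83%

Real regional output 2018 = 6508.9/0.956 = 6808.47.
Real regional output 2021 = 7969.1/1.106 = 7205.33.
Change = 7205.33/6808.47 − 1 = 0.0583.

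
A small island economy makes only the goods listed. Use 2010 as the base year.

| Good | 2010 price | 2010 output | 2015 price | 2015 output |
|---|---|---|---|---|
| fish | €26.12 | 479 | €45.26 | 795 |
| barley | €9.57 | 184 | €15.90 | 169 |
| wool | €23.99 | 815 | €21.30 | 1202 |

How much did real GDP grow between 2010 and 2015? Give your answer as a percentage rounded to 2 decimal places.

Real GDP 2010 = Nominal GDP 2010 = 26.12·479 + 9.57·184 + 23.99·815 = 33824.21.
Real GDP 2015 (at 2010 prices) = 26.12·795 + 9.57·169 + 23.99·1202 = 51218.71.
Real growth = 51218.71/33824.21 − 1 = 0.5143.

51.43%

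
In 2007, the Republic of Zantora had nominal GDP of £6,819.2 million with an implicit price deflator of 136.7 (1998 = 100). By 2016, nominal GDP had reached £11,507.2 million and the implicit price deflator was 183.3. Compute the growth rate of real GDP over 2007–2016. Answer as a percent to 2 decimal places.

Deflate each year: 2007 → 6819.2/1.367 = 4988.44; 2016 → 11507.2/1.833 = 6277.80.
So real GDP changed by 6277.80/4988.44 − 1 = 0.2585, i.e. 25.85%.

25.85%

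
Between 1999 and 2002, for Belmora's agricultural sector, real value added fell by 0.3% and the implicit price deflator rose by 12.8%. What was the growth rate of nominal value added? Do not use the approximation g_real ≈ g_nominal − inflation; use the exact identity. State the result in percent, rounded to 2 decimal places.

12.46%

(1 + g_nom) = (1 + g_real)(1 + π) = 0.9970 × 1.1280 = 1.12462.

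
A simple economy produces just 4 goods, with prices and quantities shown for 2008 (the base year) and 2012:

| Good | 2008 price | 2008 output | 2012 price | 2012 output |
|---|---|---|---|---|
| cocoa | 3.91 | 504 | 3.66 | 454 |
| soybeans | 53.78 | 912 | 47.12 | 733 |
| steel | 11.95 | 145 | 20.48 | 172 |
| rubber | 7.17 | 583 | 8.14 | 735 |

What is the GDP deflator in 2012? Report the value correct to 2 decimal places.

Nominal GDP 2012 = 3.66·454 + 47.12·733 + 20.48·172 + 8.14·735 = 45706.06.
Real GDP 2012 (at 2008 prices) = 3.91·454 + 53.78·733 + 11.95·172 + 7.17·735 = 48521.23.
Deflator = Nominal/Real × 100 = 45706.06/48521.23 × 100 = 94.198.

94.20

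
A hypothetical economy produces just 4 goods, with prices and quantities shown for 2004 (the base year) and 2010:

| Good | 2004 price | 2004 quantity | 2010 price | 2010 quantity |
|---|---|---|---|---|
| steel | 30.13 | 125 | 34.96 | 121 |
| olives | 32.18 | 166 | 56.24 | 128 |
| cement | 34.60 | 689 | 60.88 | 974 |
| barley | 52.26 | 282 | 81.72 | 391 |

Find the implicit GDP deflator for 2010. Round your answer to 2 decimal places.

165.88

Nominal GDP 2010 = 34.96·121 + 56.24·128 + 60.88·974 + 81.72·391 = 102678.52.
Real GDP 2010 (at 2004 prices) = 30.13·121 + 32.18·128 + 34.60·974 + 52.26·391 = 61898.83.
Deflator = Nominal/Real × 100 = 102678.52/61898.83 × 100 = 165.881.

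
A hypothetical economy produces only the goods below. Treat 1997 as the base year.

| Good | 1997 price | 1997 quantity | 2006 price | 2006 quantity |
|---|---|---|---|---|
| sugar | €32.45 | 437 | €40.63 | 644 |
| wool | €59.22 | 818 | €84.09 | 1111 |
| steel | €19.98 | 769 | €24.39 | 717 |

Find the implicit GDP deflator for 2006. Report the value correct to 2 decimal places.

Nominal GDP 2006 = 40.63·644 + 84.09·1111 + 24.39·717 = 137077.34.
Real GDP 2006 (at 1997 prices) = 32.45·644 + 59.22·1111 + 19.98·717 = 101016.88.
Deflator = Nominal/Real × 100 = 137077.34/101016.88 × 100 = 135.697.

135.70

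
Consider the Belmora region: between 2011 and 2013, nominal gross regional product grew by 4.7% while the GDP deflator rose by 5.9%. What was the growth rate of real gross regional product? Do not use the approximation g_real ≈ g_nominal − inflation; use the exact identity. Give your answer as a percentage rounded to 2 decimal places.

(1 + g_nom) = (1 + g_real)(1 + π), so g_real = 1.0470 / 1.0590 − 1 = -0.01133.

-1.13%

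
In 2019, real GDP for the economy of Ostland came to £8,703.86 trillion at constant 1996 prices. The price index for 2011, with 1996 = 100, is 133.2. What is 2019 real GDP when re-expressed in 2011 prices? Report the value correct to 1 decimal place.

Real GDP in 2011 prices = Real GDP in 1996 prices × (P_2011/P_1996) = 8703.86 × 1.332 = 11593.54.

£11,593.5 trillion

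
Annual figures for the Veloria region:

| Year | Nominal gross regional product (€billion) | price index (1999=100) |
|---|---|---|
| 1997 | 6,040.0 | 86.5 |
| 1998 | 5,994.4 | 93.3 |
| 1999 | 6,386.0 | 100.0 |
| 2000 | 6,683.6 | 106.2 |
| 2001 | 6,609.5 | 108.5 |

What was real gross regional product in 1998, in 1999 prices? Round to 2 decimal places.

Real gross regional product 1998 = 5994.4 / 0.933 = 6424.87.

€6,424.87 billion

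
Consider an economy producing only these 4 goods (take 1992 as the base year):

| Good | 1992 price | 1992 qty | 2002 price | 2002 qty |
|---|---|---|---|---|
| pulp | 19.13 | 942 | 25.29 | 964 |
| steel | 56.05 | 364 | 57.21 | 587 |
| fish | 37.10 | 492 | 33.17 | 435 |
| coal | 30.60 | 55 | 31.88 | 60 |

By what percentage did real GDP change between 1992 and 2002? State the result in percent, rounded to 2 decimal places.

18.78%

Real GDP 1992 = Nominal GDP 1992 = 19.13·942 + 56.05·364 + 37.10·492 + 30.60·55 = 58358.86.
Real GDP 2002 (at 1992 prices) = 19.13·964 + 56.05·587 + 37.10·435 + 30.60·60 = 69317.17.
Real growth = 69317.17/58358.86 − 1 = 0.1878.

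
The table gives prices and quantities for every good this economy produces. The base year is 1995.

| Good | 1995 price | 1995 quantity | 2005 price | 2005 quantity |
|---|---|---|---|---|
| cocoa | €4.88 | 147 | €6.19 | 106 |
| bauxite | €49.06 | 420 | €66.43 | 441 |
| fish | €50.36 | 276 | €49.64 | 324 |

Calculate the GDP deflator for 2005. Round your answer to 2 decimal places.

119.67

Nominal GDP 2005 = 6.19·106 + 66.43·441 + 49.64·324 = 46035.13.
Real GDP 2005 (at 1995 prices) = 4.88·106 + 49.06·441 + 50.36·324 = 38469.38.
Deflator = Nominal/Real × 100 = 46035.13/38469.38 × 100 = 119.667.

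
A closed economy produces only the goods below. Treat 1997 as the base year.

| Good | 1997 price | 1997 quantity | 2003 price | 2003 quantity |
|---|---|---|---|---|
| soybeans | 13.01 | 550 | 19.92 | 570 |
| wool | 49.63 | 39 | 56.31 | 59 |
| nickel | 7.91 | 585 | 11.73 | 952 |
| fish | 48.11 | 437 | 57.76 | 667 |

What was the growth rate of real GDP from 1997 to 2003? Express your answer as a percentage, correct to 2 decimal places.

43.81%

Real GDP 1997 = Nominal GDP 1997 = 13.01·550 + 49.63·39 + 7.91·585 + 48.11·437 = 34742.49.
Real GDP 2003 (at 1997 prices) = 13.01·570 + 49.63·59 + 7.91·952 + 48.11·667 = 49963.56.
Real growth = 49963.56/34742.49 − 1 = 0.4381.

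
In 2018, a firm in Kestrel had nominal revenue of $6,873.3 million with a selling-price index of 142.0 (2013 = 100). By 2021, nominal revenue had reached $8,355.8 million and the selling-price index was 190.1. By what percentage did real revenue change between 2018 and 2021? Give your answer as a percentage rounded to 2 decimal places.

Deflate each year: 2018 → 6873.3/1.420 = 4840.35; 2021 → 8355.8/1.901 = 4395.48.
So real revenue changed by 4395.48/4840.35 − 1 = -0.0919, i.e. -9.19%.

-9.19%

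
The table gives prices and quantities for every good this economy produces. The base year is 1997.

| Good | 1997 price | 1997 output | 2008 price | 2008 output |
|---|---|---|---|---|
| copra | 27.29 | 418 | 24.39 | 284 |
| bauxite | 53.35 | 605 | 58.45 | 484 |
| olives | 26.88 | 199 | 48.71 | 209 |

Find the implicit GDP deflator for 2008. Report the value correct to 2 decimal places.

115.84

Nominal GDP 2008 = 24.39·284 + 58.45·484 + 48.71·209 = 45396.95.
Real GDP 2008 (at 1997 prices) = 27.29·284 + 53.35·484 + 26.88·209 = 39189.68.
Deflator = Nominal/Real × 100 = 45396.95/39189.68 × 100 = 115.839.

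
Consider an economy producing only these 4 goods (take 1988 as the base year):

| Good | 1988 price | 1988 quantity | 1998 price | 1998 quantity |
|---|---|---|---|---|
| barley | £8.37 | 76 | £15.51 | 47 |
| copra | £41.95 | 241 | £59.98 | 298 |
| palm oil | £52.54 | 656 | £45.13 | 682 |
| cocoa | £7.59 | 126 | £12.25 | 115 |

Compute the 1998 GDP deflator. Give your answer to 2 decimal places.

Nominal GDP 1998 = 15.51·47 + 59.98·298 + 45.13·682 + 12.25·115 = 50790.42.
Real GDP 1998 (at 1988 prices) = 8.37·47 + 41.95·298 + 52.54·682 + 7.59·115 = 49599.62.
Deflator = Nominal/Real × 100 = 50790.42/49599.62 × 100 = 102.401.

102.40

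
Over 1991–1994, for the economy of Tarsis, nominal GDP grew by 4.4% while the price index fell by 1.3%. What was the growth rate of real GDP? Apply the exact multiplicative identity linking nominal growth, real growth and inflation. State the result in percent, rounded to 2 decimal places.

5.78%

(1 + g_nom) = (1 + g_real)(1 + π), so g_real = 1.0440 / 0.9870 − 1 = 0.05775.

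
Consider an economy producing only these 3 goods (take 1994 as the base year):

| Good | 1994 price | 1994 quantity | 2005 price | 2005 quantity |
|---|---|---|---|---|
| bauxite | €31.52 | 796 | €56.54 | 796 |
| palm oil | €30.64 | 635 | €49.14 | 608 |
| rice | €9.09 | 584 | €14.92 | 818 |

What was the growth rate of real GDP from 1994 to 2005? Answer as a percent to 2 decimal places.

Real GDP 1994 = Nominal GDP 1994 = 31.52·796 + 30.64·635 + 9.09·584 = 49854.88.
Real GDP 2005 (at 1994 prices) = 31.52·796 + 30.64·608 + 9.09·818 = 51154.66.
Real growth = 51154.66/49854.88 − 1 = 0.0261.

2.61%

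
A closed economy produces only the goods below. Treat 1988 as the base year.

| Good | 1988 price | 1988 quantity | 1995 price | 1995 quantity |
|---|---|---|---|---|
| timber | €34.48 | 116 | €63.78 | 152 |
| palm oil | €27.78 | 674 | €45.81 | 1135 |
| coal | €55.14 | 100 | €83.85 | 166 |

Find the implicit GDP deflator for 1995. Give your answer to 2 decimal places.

Nominal GDP 1995 = 63.78·152 + 45.81·1135 + 83.85·166 = 75608.01.
Real GDP 1995 (at 1988 prices) = 34.48·152 + 27.78·1135 + 55.14·166 = 45924.50.
Deflator = Nominal/Real × 100 = 75608.01/45924.50 × 100 = 164.635.

164.64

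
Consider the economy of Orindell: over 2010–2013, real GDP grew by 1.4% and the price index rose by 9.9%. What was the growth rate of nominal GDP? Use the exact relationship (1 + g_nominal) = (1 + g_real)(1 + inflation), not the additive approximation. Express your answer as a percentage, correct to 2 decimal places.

(1 + g_nom) = (1 + g_real)(1 + π) = 1.0140 × 1.0990 = 1.11439.

11.44%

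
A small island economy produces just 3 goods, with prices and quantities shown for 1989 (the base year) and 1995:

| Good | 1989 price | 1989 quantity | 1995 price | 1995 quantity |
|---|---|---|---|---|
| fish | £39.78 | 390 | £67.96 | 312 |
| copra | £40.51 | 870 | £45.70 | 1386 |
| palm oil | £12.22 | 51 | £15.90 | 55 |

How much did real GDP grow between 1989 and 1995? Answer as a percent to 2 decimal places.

Real GDP 1989 = Nominal GDP 1989 = 39.78·390 + 40.51·870 + 12.22·51 = 51381.12.
Real GDP 1995 (at 1989 prices) = 39.78·312 + 40.51·1386 + 12.22·55 = 69230.32.
Real growth = 69230.32/51381.12 − 1 = 0.3474.

34.74%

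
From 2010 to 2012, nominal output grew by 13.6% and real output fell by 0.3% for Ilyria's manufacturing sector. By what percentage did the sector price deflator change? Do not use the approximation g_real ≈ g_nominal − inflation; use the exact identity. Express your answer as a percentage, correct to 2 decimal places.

13.94%

(1 + g_nom) = (1 + g_real)(1 + π), so π = 1.1360 / 0.9970 − 1 = 0.13942.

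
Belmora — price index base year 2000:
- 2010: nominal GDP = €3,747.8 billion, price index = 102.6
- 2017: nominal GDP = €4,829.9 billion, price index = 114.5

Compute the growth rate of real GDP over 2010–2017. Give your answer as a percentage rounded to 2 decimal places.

15.48%

Deflate each year: 2010 → 3747.8/1.026 = 3652.83; 2017 → 4829.9/1.145 = 4218.25.
So real GDP changed by 4218.25/3652.83 − 1 = 0.1548, i.e. 15.48%.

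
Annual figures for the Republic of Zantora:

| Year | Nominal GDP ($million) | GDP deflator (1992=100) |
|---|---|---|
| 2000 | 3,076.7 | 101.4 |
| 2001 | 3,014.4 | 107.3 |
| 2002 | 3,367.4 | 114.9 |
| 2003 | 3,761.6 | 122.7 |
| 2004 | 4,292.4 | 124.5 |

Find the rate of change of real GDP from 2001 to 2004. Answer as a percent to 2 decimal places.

22.72%

Real GDP 2001 = 3014.4/1.073 = 2809.32.
Real GDP 2004 = 4292.4/1.245 = 3447.71.
Change = 3447.71/2809.32 − 1 = 0.2272.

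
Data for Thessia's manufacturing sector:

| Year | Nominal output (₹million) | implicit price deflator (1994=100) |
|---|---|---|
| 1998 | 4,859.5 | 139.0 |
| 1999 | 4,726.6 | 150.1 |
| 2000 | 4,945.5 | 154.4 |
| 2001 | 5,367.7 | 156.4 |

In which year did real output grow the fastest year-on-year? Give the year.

2001

1999: real = 4726.6/1.501 = 3148.97; growth vs 1998 (3496.04) = -9.93%.
2000: real = 4945.5/1.544 = 3203.04; growth vs 1999 (3148.97) = 1.72%.
2001: real = 5367.7/1.564 = 3432.03; growth vs 2000 (3203.04) = 7.15%.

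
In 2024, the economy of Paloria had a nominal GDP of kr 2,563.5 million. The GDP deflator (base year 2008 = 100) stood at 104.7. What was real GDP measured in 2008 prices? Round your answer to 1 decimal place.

Real GDP = Nominal / (GDP deflator/100) = 2563.5 / 1.047 = 2448.42.

kr 2,448.4 million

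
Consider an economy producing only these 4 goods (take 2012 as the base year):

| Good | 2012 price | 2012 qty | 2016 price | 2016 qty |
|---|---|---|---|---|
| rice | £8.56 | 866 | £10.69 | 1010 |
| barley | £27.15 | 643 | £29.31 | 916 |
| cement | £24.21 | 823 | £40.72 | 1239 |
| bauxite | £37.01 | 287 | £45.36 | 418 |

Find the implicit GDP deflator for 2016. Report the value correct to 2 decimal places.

135.55

Nominal GDP 2016 = 10.69·1010 + 29.31·916 + 40.72·1239 + 45.36·418 = 107057.42.
Real GDP 2016 (at 2012 prices) = 8.56·1010 + 27.15·916 + 24.21·1239 + 37.01·418 = 78981.37.
Deflator = Nominal/Real × 100 = 107057.42/78981.37 × 100 = 135.548.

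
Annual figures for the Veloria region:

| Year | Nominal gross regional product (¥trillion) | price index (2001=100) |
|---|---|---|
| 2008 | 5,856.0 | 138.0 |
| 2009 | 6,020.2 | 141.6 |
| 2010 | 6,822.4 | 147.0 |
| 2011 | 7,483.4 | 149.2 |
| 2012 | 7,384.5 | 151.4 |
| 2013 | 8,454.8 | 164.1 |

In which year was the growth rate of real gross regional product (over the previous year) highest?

2010

2009: real = 6020.2/1.416 = 4251.55; growth vs 2008 (4243.48) = 0.19%.
2010: real = 6822.4/1.470 = 4641.09; growth vs 2009 (4251.55) = 9.16%.
2011: real = 7483.4/1.492 = 5015.68; growth vs 2010 (4641.09) = 8.07%.
2012: real = 7384.5/1.514 = 4877.48; growth vs 2011 (5015.68) = -2.76%.
2013: real = 8454.8/1.641 = 5152.22; growth vs 2012 (4877.48) = 5.63%.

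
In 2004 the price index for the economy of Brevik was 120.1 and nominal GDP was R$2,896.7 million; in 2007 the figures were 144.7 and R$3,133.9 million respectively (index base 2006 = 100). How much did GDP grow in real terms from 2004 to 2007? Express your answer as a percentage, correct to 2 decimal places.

Real GDP 2004 = 2896.7 / 1.201 = 2411.91.
Real GDP 2007 = 3133.9 / 1.447 = 2165.79.
Real growth = 2165.79 / 2411.91 − 1 = -0.1020.

-10.20%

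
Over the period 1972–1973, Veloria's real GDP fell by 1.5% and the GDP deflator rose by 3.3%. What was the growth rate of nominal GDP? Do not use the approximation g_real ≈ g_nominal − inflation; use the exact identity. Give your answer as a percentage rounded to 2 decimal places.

(1 + g_nom) = (1 + g_real)(1 + π) = 0.9850 × 1.0330 = 1.01751.

1.75%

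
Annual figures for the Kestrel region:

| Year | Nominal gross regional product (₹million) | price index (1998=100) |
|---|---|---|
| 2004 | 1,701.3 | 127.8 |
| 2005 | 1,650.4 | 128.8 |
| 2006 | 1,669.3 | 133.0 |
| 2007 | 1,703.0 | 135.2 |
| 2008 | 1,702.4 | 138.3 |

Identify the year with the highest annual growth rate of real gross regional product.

2005: real = 1650.4/1.288 = 1281.37; growth vs 2004 (1331.22) = -3.74%.
2006: real = 1669.3/1.330 = 1255.11; growth vs 2005 (1281.37) = -2.05%.
2007: real = 1703.0/1.352 = 1259.62; growth vs 2006 (1255.11) = 0.36%.
2008: real = 1702.4/1.383 = 1230.95; growth vs 2007 (1259.62) = -2.28%.

2007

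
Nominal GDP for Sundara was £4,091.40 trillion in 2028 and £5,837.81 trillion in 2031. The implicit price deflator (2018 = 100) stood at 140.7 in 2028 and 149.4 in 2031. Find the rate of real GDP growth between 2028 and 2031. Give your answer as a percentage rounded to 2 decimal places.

34.38%

Real GDP 2028 = 4091.40 / 1.407 = 2907.89.
Real GDP 2031 = 5837.81 / 1.494 = 3907.50.
Real growth = 3907.50 / 2907.89 − 1 = 0.3438.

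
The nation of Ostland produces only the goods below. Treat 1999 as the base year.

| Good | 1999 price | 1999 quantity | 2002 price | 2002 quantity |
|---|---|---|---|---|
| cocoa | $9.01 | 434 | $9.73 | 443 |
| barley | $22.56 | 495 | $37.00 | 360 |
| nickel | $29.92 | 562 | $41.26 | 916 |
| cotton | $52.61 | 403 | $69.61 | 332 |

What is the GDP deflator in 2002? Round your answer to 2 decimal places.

137.81

Nominal GDP 2002 = 9.73·443 + 37.00·360 + 41.26·916 + 69.61·332 = 78535.07.
Real GDP 2002 (at 1999 prices) = 9.01·443 + 22.56·360 + 29.92·916 + 52.61·332 = 56986.27.
Deflator = Nominal/Real × 100 = 78535.07/56986.27 × 100 = 137.814.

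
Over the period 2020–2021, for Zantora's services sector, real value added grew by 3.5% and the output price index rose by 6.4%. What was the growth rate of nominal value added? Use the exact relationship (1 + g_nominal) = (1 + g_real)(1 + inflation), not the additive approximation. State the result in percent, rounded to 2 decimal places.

(1 + g_nom) = (1 + g_real)(1 + π) = 1.0350 × 1.0640 = 1.10124.

10.12%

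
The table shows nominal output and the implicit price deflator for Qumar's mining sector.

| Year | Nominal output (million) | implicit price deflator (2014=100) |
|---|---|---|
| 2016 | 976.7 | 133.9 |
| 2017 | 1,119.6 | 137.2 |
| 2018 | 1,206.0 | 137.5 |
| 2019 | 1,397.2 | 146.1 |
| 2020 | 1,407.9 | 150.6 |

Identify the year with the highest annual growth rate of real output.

2017

2017: real = 1119.6/1.372 = 816.03; growth vs 2016 (729.42) = 11.87%.
2018: real = 1206.0/1.375 = 877.09; growth vs 2017 (816.03) = 7.48%.
2019: real = 1397.2/1.461 = 956.33; growth vs 2018 (877.09) = 9.03%.
2020: real = 1407.9/1.506 = 934.86; growth vs 2019 (956.33) = -2.25%.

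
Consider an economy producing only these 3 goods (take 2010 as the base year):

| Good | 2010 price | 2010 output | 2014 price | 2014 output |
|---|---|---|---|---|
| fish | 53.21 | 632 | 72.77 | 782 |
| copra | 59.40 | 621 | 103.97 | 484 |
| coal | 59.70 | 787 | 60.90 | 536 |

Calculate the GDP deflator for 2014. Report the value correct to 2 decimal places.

Nominal GDP 2014 = 72.77·782 + 103.97·484 + 60.90·536 = 139870.02.
Real GDP 2014 (at 2010 prices) = 53.21·782 + 59.40·484 + 59.70·536 = 102359.02.
Deflator = Nominal/Real × 100 = 139870.02/102359.02 × 100 = 136.647.

136.65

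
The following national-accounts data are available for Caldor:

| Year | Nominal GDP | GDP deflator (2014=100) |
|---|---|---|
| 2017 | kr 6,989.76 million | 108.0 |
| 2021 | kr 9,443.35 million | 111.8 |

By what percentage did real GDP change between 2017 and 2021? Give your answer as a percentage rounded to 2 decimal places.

Real GDP 2017 = 6989.76 / 1.080 = 6472.00.
Real GDP 2021 = 9443.35 / 1.118 = 8446.65.
Real growth = 8446.65 / 6472.00 − 1 = 0.3051.

30.51%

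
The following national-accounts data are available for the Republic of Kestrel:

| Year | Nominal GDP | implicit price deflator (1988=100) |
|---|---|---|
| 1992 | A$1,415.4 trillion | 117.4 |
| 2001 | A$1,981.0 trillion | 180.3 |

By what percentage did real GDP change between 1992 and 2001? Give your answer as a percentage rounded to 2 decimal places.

Real GDP 1992 = 1415.4 / 1.174 = 1205.62.
Real GDP 2001 = 1981.0 / 1.803 = 1098.72.
Real growth = 1098.72 / 1205.62 − 1 = -0.0887.

-8.87%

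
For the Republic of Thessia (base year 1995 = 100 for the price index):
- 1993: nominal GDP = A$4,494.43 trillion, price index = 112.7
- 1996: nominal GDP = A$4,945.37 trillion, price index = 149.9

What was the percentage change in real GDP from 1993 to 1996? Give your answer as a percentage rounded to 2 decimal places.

-17.27%

Deflate each year: 1993 → 4494.43/1.127 = 3987.96; 1996 → 4945.37/1.499 = 3299.11.
So real GDP changed by 3299.11/3987.96 − 1 = -0.1727, i.e. -17.27%.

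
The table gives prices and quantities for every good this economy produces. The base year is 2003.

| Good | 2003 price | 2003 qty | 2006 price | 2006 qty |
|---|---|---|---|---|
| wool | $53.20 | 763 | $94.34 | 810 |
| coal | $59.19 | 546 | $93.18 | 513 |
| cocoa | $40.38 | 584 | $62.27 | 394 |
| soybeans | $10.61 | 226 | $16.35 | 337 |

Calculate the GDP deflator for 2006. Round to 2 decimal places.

Nominal GDP 2006 = 94.34·810 + 93.18·513 + 62.27·394 + 16.35·337 = 154261.07.
Real GDP 2006 (at 2003 prices) = 53.20·810 + 59.19·513 + 40.38·394 + 10.61·337 = 92941.76.
Deflator = Nominal/Real × 100 = 154261.07/92941.76 × 100 = 165.976.

165.98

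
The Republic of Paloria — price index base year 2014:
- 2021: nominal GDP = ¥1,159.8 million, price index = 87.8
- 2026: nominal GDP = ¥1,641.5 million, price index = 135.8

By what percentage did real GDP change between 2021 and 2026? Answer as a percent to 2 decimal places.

Real GDP 2021 = 1159.8 / 0.878 = 1320.96.
Real GDP 2026 = 1641.5 / 1.358 = 1208.76.
Real growth = 1208.76 / 1320.96 − 1 = -0.0849.

-8.49%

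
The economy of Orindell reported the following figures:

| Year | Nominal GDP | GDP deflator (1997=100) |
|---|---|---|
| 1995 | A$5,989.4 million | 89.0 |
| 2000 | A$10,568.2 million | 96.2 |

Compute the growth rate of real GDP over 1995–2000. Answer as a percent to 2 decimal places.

63.24%

Real GDP 1995 = 5989.4 / 0.890 = 6729.66.
Real GDP 2000 = 10568.2 / 0.962 = 10985.65.
Real growth = 10985.65 / 6729.66 − 1 = 0.6324.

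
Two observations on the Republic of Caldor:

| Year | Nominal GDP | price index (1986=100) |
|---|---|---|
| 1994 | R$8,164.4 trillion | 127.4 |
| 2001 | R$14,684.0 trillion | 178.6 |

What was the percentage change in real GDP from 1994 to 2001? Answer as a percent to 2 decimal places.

Real GDP 1994 = 8164.4 / 1.274 = 6408.48.
Real GDP 2001 = 14684.0 / 1.786 = 8221.72.
Real growth = 8221.72 / 6408.48 − 1 = 0.2829.

28.29%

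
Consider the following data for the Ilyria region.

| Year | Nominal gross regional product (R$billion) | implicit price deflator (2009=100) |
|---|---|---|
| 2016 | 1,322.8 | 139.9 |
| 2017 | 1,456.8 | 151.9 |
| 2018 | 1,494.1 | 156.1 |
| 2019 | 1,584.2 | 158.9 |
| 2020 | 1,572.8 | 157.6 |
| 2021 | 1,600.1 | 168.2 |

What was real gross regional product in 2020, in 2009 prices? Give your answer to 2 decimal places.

Real gross regional product 2020 = 1572.8 / 1.576 = 997.97.

R$997.97 billion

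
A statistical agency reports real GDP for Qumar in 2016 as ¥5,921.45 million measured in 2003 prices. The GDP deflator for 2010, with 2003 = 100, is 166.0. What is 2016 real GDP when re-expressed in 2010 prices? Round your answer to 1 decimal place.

Real GDP in 2010 prices = Real GDP in 2003 prices × (P_2010/P_2003) = 5921.45 × 1.660 = 9829.61.

¥9,829.6 million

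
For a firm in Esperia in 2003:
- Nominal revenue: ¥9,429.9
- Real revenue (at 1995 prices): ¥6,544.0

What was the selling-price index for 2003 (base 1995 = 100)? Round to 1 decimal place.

144.1

selling-price index = (Nominal / Real) × 100 = 9429.9 / 6544.0 × 100 = 144.10.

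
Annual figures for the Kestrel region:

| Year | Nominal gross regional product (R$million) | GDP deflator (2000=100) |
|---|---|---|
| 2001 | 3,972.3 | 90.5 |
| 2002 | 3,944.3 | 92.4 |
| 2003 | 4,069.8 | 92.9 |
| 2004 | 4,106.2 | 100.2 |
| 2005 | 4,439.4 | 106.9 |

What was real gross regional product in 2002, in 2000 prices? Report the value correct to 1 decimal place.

R$4,268.7 million

Real gross regional product 2002 = 3944.3 / 0.924 = 4268.72.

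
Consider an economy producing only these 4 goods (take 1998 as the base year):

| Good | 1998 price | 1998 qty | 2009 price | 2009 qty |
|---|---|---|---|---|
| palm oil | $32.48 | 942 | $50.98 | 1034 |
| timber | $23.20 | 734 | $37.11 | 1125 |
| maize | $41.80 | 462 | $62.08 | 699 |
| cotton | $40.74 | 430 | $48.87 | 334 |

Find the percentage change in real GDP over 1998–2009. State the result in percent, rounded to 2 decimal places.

Real GDP 1998 = Nominal GDP 1998 = 32.48·942 + 23.20·734 + 41.80·462 + 40.74·430 = 84454.76.
Real GDP 2009 (at 1998 prices) = 32.48·1034 + 23.20·1125 + 41.80·699 + 40.74·334 = 102509.68.
Real growth = 102509.68/84454.76 − 1 = 0.2138.

21.38%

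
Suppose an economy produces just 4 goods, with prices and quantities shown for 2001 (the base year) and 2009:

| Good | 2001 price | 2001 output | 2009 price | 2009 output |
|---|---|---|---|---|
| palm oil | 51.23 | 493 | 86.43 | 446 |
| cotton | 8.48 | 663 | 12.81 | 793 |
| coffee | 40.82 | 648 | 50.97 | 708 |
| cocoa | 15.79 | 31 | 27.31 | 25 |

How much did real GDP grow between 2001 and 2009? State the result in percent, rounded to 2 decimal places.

1.81%

Real GDP 2001 = Nominal GDP 2001 = 51.23·493 + 8.48·663 + 40.82·648 + 15.79·31 = 57819.48.
Real GDP 2009 (at 2001 prices) = 51.23·446 + 8.48·793 + 40.82·708 + 15.79·25 = 58868.53.
Real growth = 58868.53/57819.48 − 1 = 0.0181.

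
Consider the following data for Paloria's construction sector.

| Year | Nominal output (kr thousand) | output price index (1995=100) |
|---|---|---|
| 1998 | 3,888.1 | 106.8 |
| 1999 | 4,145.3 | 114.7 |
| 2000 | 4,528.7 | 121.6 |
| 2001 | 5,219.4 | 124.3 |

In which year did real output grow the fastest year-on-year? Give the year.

2001

1999: real = 4145.3/1.147 = 3614.04; growth vs 1998 (3640.54) = -0.73%.
2000: real = 4528.7/1.216 = 3724.26; growth vs 1999 (3614.04) = 3.05%.
2001: real = 5219.4/1.243 = 4199.03; growth vs 2000 (3724.26) = 12.75%.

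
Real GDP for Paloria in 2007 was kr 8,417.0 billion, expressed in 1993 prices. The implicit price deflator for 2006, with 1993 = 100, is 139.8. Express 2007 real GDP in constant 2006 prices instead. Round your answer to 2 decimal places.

kr 11,766.97 billion

Real GDP in 2006 prices = Real GDP in 1993 prices × (P_2006/P_1993) = 8417.0 × 1.398 = 11766.97.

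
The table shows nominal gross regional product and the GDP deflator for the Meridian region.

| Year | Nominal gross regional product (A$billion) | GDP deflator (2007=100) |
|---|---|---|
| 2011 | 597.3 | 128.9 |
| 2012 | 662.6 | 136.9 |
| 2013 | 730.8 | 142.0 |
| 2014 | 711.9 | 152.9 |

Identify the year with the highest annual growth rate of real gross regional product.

2013

2012: real = 662.6/1.369 = 484.00; growth vs 2011 (463.38) = 4.45%.
2013: real = 730.8/1.420 = 514.65; growth vs 2012 (484.00) = 6.33%.
2014: real = 711.9/1.529 = 465.60; growth vs 2013 (514.65) = -9.53%.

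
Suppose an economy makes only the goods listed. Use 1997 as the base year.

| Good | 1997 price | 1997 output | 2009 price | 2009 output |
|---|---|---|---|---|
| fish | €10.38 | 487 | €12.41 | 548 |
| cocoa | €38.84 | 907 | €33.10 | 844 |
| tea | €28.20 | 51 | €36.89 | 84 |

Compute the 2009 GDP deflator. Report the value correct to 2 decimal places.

Nominal GDP 2009 = 12.41·548 + 33.10·844 + 36.89·84 = 37835.84.
Real GDP 2009 (at 1997 prices) = 10.38·548 + 38.84·844 + 28.20·84 = 40838.00.
Deflator = Nominal/Real × 100 = 37835.84/40838.00 × 100 = 92.649.

92.65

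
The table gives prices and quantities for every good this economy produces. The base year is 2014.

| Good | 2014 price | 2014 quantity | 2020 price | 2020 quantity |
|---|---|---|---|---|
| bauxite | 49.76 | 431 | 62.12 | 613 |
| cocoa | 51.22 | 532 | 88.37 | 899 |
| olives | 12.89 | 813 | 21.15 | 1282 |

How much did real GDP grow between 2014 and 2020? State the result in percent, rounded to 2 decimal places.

Real GDP 2014 = Nominal GDP 2014 = 49.76·431 + 51.22·532 + 12.89·813 = 59175.17.
Real GDP 2020 (at 2014 prices) = 49.76·613 + 51.22·899 + 12.89·1282 = 93074.64.
Real growth = 93074.64/59175.17 − 1 = 0.5729.

57.29%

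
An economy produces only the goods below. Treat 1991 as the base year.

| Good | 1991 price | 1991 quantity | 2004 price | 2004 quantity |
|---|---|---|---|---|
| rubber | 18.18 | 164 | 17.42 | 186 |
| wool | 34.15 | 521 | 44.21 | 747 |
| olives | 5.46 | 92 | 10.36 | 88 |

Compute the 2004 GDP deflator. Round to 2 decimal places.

126.57

Nominal GDP 2004 = 17.42·186 + 44.21·747 + 10.36·88 = 37176.67.
Real GDP 2004 (at 1991 prices) = 18.18·186 + 34.15·747 + 5.46·88 = 29372.01.
Deflator = Nominal/Real × 100 = 37176.67/29372.01 × 100 = 126.572.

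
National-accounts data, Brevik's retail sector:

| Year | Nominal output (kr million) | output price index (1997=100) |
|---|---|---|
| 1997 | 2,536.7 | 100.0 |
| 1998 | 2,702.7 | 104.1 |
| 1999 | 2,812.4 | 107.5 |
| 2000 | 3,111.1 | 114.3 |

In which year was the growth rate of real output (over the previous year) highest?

1998: real = 2702.7/1.041 = 2596.25; growth vs 1997 (2536.70) = 2.35%.
1999: real = 2812.4/1.075 = 2616.19; growth vs 1998 (2596.25) = 0.77%.
2000: real = 3111.1/1.143 = 2721.87; growth vs 1999 (2616.19) = 4.04%.

2000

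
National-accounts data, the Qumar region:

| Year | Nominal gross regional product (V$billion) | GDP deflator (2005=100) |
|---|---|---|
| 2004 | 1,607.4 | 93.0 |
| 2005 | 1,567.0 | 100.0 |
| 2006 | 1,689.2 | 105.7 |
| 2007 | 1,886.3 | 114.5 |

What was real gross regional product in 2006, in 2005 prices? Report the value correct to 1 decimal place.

V$1,598.1 billion

Real gross regional product 2006 = 1689.2 / 1.057 = 1598.11.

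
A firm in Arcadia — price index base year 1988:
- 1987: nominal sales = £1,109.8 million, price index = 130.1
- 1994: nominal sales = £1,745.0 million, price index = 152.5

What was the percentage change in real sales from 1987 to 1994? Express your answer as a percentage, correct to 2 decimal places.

Real sales 1987 = 1109.8 / 1.301 = 853.04.
Real sales 1994 = 1745.0 / 1.525 = 1144.26.
Real growth = 1144.26 / 853.04 − 1 = 0.3414.

34.14%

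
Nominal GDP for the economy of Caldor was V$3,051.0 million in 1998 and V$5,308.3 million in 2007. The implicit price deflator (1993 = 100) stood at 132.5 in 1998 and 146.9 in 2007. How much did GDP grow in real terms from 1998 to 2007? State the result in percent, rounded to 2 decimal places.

56.93%

Deflate each year: 1998 → 3051.0/1.325 = 2302.64; 2007 → 5308.3/1.469 = 3613.55.
So real GDP changed by 3613.55/2302.64 − 1 = 0.5693, i.e. 56.93%.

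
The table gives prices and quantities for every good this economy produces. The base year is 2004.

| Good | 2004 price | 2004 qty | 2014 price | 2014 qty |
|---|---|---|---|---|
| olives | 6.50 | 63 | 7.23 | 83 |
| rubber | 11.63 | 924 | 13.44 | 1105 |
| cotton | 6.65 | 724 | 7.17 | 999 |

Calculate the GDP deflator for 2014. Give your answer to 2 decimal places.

112.88

Nominal GDP 2014 = 7.23·83 + 13.44·1105 + 7.17·999 = 22614.12.
Real GDP 2014 (at 2004 prices) = 6.50·83 + 11.63·1105 + 6.65·999 = 20034.00.
Deflator = Nominal/Real × 100 = 22614.12/20034.00 × 100 = 112.879.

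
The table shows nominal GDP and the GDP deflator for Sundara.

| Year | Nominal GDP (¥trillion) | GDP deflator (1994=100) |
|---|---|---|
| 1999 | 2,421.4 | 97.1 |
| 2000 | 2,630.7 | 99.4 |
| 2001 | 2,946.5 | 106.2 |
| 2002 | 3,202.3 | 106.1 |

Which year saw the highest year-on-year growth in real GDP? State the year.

2000: real = 2630.7/0.994 = 2646.58; growth vs 1999 (2493.72) = 6.13%.
2001: real = 2946.5/1.062 = 2774.48; growth vs 2000 (2646.58) = 4.83%.
2002: real = 3202.3/1.061 = 3018.19; growth vs 2001 (2774.48) = 8.78%.

2002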